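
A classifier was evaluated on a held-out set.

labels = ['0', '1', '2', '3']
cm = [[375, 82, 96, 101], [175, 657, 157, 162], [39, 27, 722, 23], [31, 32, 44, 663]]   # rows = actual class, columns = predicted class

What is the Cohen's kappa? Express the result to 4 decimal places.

Observed agreement pₒ = trace/N = 2417/3386 = 0.71382
Expected agreement pₑ = Σ (rowᵢ·colᵢ)/N² = (654·620 + 1151·798 + 811·1019 + 770·949)/3386² = 0.25130
κ = (pₒ − pₑ)/(1 − pₑ) = (0.71382 − 0.25130)/(1 − 0.25130) = 0.6178

0.6178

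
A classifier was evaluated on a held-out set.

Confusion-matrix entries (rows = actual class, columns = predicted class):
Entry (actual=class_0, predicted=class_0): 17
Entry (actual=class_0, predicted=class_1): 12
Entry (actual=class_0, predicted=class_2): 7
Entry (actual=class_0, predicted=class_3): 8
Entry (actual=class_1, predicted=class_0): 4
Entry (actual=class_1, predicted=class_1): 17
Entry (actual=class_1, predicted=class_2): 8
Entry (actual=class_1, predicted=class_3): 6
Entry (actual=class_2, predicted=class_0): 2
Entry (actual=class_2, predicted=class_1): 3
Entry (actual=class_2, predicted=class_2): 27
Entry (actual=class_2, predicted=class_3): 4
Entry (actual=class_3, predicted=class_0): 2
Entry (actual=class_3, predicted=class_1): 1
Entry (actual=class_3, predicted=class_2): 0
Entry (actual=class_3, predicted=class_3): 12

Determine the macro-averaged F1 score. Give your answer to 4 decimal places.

Per-class F1 score (2·TP/(2·TP+FP+FN)):
  class_0: TP=17, FP=4+2+2=8, FN=12+7+8=27 → 34/69 = 0.49275
  class_1: TP=17, FP=12+3+1=16, FN=4+8+6=18 → 34/68 = 0.50000
  class_2: TP=27, FP=7+8+0=15, FN=2+3+4=9 → 54/78 = 0.69231
  class_3: TP=12, FP=8+6+4=18, FN=2+1+0=3 → 24/45 = 0.53333
Macro-F1 score = mean = (0.49275 + 0.50000 + 0.69231 + 0.53333) / 4 = 0.5546

0.5546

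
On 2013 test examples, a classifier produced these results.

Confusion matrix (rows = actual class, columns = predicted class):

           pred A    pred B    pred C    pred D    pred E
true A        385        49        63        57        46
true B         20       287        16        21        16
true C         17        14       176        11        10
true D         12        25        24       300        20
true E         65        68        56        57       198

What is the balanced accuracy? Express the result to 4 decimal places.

Balanced accuracy = mean of per-class recall.
  A: recall = 385/600 = 0.64167
  B: recall = 287/360 = 0.79722
  C: recall = 176/228 = 0.77193
  D: recall = 300/381 = 0.78740
  E: recall = 198/444 = 0.44595
Mean = (0.64167 + 0.79722 + 0.77193 + 0.78740 + 0.44595) / 5 = 0.6888

0.6888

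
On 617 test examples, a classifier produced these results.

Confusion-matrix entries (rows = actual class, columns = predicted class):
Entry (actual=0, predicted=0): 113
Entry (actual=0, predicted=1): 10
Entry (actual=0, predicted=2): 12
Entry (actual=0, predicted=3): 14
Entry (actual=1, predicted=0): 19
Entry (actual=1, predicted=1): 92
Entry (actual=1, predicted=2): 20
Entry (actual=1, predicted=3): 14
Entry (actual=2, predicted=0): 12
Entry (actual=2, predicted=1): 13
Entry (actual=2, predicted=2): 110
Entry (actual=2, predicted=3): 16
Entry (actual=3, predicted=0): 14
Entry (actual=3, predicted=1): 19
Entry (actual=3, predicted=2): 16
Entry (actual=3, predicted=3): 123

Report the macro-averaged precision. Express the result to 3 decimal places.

0.709

Per-class precision (TP/(TP+FP)):
  0: TP=113, FP=19+12+14=45 → 113/158 = 0.7152
  1: TP=92, FP=10+13+19=42 → 92/134 = 0.6866
  2: TP=110, FP=12+20+16=48 → 110/158 = 0.6962
  3: TP=123, FP=14+14+16=44 → 123/167 = 0.7365
Macro-precision = mean = (0.7152 + 0.6866 + 0.6962 + 0.7365) / 4 = 0.709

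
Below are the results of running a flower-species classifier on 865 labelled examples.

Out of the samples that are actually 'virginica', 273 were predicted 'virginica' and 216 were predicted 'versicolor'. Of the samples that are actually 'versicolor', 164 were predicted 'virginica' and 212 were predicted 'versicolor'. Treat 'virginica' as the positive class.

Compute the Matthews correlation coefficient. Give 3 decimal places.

0.121

MCC = (TP·TN − FP·FN) / √((TP+FP)(TP+FN)(TN+FP)(TN+FN))
Numerator = 273·212 − 164·216 = 22452
Denominator = √(437·489·376·428) = √34389187104 = 185443.2180
MCC = 22452 / 185443.2180 = 0.121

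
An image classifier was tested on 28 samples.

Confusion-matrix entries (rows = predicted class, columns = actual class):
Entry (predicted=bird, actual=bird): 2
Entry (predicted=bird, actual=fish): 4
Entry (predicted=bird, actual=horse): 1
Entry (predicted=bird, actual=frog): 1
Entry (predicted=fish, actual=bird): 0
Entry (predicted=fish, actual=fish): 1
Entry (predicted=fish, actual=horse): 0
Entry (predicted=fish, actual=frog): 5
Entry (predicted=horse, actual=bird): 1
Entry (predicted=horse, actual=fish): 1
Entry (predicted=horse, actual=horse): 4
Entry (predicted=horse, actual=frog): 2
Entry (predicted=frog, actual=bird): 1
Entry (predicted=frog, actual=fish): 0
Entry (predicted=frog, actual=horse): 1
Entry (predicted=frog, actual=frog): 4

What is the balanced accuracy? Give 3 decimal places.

0.417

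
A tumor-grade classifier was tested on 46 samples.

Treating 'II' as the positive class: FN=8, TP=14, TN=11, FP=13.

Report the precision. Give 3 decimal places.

Precision = TP/(TP+FP) = 14/(14+13) = 14/27 = 0.519

0.519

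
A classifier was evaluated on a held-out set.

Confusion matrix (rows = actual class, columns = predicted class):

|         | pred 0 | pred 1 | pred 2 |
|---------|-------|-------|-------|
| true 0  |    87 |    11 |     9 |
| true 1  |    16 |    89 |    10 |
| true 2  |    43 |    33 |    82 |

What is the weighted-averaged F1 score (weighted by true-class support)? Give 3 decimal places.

0.674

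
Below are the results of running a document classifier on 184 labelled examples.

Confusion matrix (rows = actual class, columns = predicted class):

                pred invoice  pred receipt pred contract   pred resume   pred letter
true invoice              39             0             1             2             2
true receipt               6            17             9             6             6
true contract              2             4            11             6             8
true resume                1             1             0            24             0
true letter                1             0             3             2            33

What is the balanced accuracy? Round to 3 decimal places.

Balanced accuracy = mean of per-class recall.
  invoice: recall = 39/44 = 0.8864
  receipt: recall = 17/44 = 0.3864
  contract: recall = 11/31 = 0.3548
  resume: recall = 24/26 = 0.9231
  letter: recall = 33/39 = 0.8462
Mean = (0.8864 + 0.3864 + 0.3548 + 0.9231 + 0.8462) / 5 = 0.679

0.679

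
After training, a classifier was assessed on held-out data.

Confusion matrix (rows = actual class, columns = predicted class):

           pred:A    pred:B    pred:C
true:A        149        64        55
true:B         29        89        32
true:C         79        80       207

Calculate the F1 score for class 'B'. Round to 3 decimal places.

One-vs-rest for 'B': TP = diagonal; FP = other classes predicted 'B'; FN = 'B' predicted as other.
F1 score = 2·TP/(2·TP+FP+FN).
B: TP=89, FP=64+80=144, FN=29+32=61 → 178/383 = 0.4648

0.465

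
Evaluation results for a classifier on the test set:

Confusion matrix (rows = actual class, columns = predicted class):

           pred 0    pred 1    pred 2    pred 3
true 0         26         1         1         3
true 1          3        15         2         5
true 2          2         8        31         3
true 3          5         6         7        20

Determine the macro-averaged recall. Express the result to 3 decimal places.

Per-class recall (TP/(TP+FN)):
  0: TP=26, FN=1+1+3=5 → 26/31 = 0.8387
  1: TP=15, FN=3+2+5=10 → 15/25 = 0.6000
  2: TP=31, FN=2+8+3=13 → 31/44 = 0.7045
  3: TP=20, FN=5+6+7=18 → 20/38 = 0.5263
Macro-recall = mean = (0.8387 + 0.6000 + 0.7045 + 0.5263) / 4 = 0.667

0.667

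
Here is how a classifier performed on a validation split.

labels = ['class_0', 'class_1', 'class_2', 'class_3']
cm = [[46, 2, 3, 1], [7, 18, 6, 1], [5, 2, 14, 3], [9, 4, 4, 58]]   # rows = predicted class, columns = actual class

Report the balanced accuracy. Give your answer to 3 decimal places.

Balanced accuracy = mean of per-class recall.
  class_0: recall = 46/67 = 0.6866
  class_1: recall = 18/26 = 0.6923
  class_2: recall = 14/27 = 0.5185
  class_3: recall = 58/63 = 0.9206
Mean = (0.6866 + 0.6923 + 0.5185 + 0.9206) / 4 = 0.705

0.705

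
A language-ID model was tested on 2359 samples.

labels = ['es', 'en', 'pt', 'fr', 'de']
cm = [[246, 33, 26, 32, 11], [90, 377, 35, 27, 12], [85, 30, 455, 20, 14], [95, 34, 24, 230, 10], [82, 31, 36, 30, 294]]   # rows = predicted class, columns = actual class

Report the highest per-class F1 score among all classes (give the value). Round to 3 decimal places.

Per-class F1 score (2·TP/(2·TP+FP+FN)):
  es: TP=246, FP=33+26+32+11=102, FN=90+85+95+82=352 → 492/946 = 0.5201
  en: TP=377, FP=90+35+27+12=164, FN=33+30+34+31=128 → 754/1046 = 0.7208
  pt: TP=455, FP=85+30+20+14=149, FN=26+35+24+36=121 → 910/1180 = 0.7712
  fr: TP=230, FP=95+34+24+10=163, FN=32+27+20+30=109 → 460/732 = 0.6284
  de: TP=294, FP=82+31+36+30=179, FN=11+12+14+10=47 → 588/814 = 0.7224
Highest is class 'pt' with F1 score = 0.771.

0.771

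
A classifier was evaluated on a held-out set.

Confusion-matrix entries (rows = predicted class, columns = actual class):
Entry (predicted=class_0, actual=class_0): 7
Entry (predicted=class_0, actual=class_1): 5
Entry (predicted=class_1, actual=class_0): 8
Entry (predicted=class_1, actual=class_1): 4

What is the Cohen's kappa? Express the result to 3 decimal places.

-0.083

Observed agreement pₒ = trace/N = 11/24 = 0.4583
Expected agreement pₑ = Σ (rowᵢ·colᵢ)/N² = (15·12 + 9·12)/24² = 0.5000
κ = (pₒ − pₑ)/(1 − pₑ) = (0.4583 − 0.5000)/(1 − 0.5000) = -0.083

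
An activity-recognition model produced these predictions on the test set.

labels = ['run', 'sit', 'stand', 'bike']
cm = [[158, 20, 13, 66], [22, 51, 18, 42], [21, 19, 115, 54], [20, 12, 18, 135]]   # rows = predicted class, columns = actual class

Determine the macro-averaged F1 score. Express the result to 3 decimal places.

Per-class F1 score (2·TP/(2·TP+FP+FN)):
  run: TP=158, FP=20+13+66=99, FN=22+21+20=63 → 316/478 = 0.6611
  sit: TP=51, FP=22+18+42=82, FN=20+19+12=51 → 102/235 = 0.4340
  stand: TP=115, FP=21+19+54=94, FN=13+18+18=49 → 230/373 = 0.6166
  bike: TP=135, FP=20+12+18=50, FN=66+42+54=162 → 270/482 = 0.5602
Macro-F1 score = mean = (0.6611 + 0.4340 + 0.6166 + 0.5602) / 4 = 0.568

0.568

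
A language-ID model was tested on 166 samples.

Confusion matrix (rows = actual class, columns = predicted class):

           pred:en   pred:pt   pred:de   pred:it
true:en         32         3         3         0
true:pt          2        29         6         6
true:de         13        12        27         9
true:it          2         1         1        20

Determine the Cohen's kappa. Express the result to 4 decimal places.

0.5340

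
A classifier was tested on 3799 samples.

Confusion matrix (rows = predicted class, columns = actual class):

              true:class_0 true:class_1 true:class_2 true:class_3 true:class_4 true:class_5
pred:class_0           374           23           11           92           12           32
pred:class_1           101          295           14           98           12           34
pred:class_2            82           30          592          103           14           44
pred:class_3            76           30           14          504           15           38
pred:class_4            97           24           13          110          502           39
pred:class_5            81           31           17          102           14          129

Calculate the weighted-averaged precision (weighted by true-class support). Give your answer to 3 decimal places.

0.649

Per-class precision (TP/(TP+FP)):
  class_0: TP=374, FP=23+11+92+12+32=170 → 374/544 = 0.6875
  class_1: TP=295, FP=101+14+98+12+34=259 → 295/554 = 0.5325
  class_2: TP=592, FP=82+30+103+14+44=273 → 592/865 = 0.6844
  class_3: TP=504, FP=76+30+14+15+38=173 → 504/677 = 0.7445
  class_4: TP=502, FP=97+24+13+110+39=283 → 502/785 = 0.6395
  class_5: TP=129, FP=81+31+17+102+14=245 → 129/374 = 0.3449
Weighted-precision = Σ (supportᵢ/N)·precisionᵢ with N=3799: (811/3799)·0.6875 + (433/3799)·0.5325 + (661/3799)·0.6844 + (1009/3799)·0.7445 + (569/3799)·0.6395 + (316/3799)·0.3449 = 0.649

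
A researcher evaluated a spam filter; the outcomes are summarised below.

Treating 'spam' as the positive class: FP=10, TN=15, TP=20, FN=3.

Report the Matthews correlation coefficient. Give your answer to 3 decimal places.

MCC = (TP·TN − FP·FN) / √((TP+FP)(TP+FN)(TN+FP)(TN+FN))
Numerator = 20·15 − 10·3 = 270
Denominator = √(30·23·25·18) = √310500 = 557.2253
MCC = 270 / 557.2253 = 0.485

0.485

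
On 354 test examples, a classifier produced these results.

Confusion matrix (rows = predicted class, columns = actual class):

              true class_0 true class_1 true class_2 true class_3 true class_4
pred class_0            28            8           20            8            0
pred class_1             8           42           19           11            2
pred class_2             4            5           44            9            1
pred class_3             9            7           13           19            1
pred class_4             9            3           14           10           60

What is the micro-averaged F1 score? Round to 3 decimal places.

Micro-averaging pools counts across classes: ΣTP=193, ΣFP=161, ΣFN=161.
Micro-F1 score = 2·TP/(2·TP+FP+FN) on pooled counts = 0.545 (equals overall accuracy in single-label multiclass).

0.545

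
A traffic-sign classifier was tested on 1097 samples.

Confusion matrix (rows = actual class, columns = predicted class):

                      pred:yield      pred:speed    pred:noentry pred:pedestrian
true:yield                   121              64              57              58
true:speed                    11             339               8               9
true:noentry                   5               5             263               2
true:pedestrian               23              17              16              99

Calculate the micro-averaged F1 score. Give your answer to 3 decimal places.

0.749

Micro-averaging pools counts across classes: ΣTP=822, ΣFP=275, ΣFN=275.
Micro-F1 score = 2·TP/(2·TP+FP+FN) on pooled counts = 0.749 (equals overall accuracy in single-label multiclass).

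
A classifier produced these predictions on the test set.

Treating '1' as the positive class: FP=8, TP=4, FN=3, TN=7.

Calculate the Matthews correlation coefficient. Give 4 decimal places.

MCC = (TP·TN − FP·FN) / √((TP+FP)(TP+FN)(TN+FP)(TN+FN))
Numerator = 4·7 − 8·3 = 4
Denominator = √(12·7·15·10) = √12600 = 112.2497
MCC = 4 / 112.2497 = 0.0356

0.0356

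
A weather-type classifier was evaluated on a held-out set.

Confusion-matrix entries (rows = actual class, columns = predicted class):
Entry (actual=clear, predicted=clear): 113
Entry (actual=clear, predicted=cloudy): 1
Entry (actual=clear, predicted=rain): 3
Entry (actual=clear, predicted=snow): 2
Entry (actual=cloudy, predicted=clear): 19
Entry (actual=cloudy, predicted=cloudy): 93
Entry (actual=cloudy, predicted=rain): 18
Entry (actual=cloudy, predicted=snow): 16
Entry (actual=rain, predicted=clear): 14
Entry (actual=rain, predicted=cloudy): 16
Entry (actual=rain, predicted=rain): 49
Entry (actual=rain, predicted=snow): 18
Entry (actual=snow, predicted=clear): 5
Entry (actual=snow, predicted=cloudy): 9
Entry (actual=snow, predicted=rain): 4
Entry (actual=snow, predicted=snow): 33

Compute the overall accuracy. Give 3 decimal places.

0.697

Accuracy = trace / total = (113+93+49+33=288) / 413 = 288/413 = 0.697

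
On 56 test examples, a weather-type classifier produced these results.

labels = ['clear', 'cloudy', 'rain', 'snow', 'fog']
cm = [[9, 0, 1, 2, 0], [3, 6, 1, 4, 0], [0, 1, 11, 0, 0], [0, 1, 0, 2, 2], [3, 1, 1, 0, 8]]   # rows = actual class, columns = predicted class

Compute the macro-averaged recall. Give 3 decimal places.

Per-class recall (TP/(TP+FN)):
  clear: TP=9, FN=0+1+2+0=3 → 9/12 = 0.7500
  cloudy: TP=6, FN=3+1+4+0=8 → 6/14 = 0.4286
  rain: TP=11, FN=0+1+0+0=1 → 11/12 = 0.9167
  snow: TP=2, FN=0+1+0+2=3 → 2/5 = 0.4000
  fog: TP=8, FN=3+1+1+0=5 → 8/13 = 0.6154
Macro-recall = mean = (0.7500 + 0.4286 + 0.9167 + 0.4000 + 0.6154) / 5 = 0.622

0.622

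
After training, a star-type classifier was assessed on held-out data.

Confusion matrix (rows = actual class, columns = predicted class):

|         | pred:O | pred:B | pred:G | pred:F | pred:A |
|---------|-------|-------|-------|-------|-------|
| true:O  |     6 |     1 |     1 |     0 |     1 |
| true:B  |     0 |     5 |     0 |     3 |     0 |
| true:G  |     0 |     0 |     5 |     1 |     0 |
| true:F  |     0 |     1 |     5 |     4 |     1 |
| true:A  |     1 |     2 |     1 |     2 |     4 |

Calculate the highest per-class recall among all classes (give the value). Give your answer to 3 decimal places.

0.833

Per-class recall (TP/(TP+FN)):
  O: TP=6, FN=1+1+0+1=3 → 6/9 = 0.6667
  B: TP=5, FN=0+0+3+0=3 → 5/8 = 0.6250
  G: TP=5, FN=0+0+1+0=1 → 5/6 = 0.8333
  F: TP=4, FN=0+1+5+1=7 → 4/11 = 0.3636
  A: TP=4, FN=1+2+1+2=6 → 4/10 = 0.4000
Highest is class 'G' with recall = 0.833.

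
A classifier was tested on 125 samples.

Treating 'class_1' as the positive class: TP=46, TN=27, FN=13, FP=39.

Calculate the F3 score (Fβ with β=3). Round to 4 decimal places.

Fβ = (1+β²)·TP / ((1+β²)·TP + β²·FN + FP), with β²=9
= 10·46 / (10·46 + 9·13 + 39) = 0.7468

0.7468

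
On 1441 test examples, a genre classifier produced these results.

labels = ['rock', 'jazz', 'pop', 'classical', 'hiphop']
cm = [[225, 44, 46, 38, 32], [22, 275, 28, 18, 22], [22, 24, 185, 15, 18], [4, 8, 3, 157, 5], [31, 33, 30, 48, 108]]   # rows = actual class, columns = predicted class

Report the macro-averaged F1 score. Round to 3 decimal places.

Per-class F1 score (2·TP/(2·TP+FP+FN)):
  rock: TP=225, FP=22+22+4+31=79, FN=44+46+38+32=160 → 450/689 = 0.6531
  jazz: TP=275, FP=44+24+8+33=109, FN=22+28+18+22=90 → 550/749 = 0.7343
  pop: TP=185, FP=46+28+3+30=107, FN=22+24+15+18=79 → 370/556 = 0.6655
  classical: TP=157, FP=38+18+15+48=119, FN=4+8+3+5=20 → 314/453 = 0.6932
  hiphop: TP=108, FP=32+22+18+5=77, FN=31+33+30+48=142 → 216/435 = 0.4966
Macro-F1 score = mean = (0.6531 + 0.7343 + 0.6655 + 0.6932 + 0.4966) / 5 = 0.649

0.649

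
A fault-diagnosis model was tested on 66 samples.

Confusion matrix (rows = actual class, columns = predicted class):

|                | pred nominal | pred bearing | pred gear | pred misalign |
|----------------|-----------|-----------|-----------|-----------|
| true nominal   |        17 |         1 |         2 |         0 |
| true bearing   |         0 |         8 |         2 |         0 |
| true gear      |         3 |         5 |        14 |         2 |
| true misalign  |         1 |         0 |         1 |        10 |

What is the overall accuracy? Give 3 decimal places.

0.742

Accuracy = trace / total = (17+8+14+10=49) / 66 = 49/66 = 0.742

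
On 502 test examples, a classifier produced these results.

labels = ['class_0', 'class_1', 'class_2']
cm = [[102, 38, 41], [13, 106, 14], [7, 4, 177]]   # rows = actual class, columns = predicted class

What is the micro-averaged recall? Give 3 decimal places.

0.767

Micro-averaging pools counts across classes: ΣTP=385, ΣFP=117, ΣFN=117.
Micro-recall = TP/(TP+FN) on pooled counts = 0.767 (equals overall accuracy in single-label multiclass).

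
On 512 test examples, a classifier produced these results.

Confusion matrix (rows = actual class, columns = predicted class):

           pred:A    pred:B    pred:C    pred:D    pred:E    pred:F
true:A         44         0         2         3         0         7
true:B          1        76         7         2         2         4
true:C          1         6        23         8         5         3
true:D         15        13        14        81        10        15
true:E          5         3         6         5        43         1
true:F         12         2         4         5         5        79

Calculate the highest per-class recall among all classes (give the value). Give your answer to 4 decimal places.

Per-class recall (TP/(TP+FN)):
  A: TP=44, FN=0+2+3+0+7=12 → 44/56 = 0.78571
  B: TP=76, FN=1+7+2+2+4=16 → 76/92 = 0.82609
  C: TP=23, FN=1+6+8+5+3=23 → 23/46 = 0.50000
  D: TP=81, FN=15+13+14+10+15=67 → 81/148 = 0.54730
  E: TP=43, FN=5+3+6+5+1=20 → 43/63 = 0.68254
  F: TP=79, FN=12+2+4+5+5=28 → 79/107 = 0.73832
Highest is class 'B' with recall = 0.8261.

0.8261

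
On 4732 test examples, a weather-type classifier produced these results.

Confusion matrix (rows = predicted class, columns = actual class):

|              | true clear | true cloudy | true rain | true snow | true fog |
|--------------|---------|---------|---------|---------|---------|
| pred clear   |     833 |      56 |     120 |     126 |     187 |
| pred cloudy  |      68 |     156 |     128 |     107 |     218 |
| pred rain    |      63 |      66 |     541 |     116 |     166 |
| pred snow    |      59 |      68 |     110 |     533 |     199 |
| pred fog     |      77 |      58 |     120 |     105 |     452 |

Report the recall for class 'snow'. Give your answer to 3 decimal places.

Take TP from the diagonal, FP from the rest of the 'snow' prediction marginal, FN from the rest of the 'snow' actual marginal.
recall = TP/(TP+FN).
snow: TP=533, FN=126+107+116+105=454 → 533/987 = 0.5400

0.540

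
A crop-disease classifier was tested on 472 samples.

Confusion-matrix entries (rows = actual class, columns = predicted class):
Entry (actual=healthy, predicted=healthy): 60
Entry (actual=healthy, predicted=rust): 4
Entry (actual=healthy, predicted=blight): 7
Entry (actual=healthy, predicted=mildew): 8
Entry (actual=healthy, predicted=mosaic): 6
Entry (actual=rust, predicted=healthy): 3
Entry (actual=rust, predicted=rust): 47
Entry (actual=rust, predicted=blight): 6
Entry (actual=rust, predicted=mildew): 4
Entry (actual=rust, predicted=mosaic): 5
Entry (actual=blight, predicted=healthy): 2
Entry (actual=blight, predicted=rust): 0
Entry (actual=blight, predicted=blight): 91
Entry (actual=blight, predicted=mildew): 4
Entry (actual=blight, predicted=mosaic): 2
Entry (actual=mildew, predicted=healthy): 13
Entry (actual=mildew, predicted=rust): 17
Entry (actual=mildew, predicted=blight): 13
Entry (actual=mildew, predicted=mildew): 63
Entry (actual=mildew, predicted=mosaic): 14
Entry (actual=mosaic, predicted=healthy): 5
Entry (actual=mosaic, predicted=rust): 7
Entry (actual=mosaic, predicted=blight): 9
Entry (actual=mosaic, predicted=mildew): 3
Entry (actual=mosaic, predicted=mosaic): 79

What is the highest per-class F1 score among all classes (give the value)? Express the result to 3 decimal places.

0.809

Per-class F1 score (2·TP/(2·TP+FP+FN)):
  healthy: TP=60, FP=3+2+13+5=23, FN=4+7+8+6=25 → 120/168 = 0.7143
  rust: TP=47, FP=4+0+17+7=28, FN=3+6+4+5=18 → 94/140 = 0.6714
  blight: TP=91, FP=7+6+13+9=35, FN=2+0+4+2=8 → 182/225 = 0.8089
  mildew: TP=63, FP=8+4+4+3=19, FN=13+17+13+14=57 → 126/202 = 0.6238
  mosaic: TP=79, FP=6+5+2+14=27, FN=5+7+9+3=24 → 158/209 = 0.7560
Highest is class 'blight' with F1 score = 0.809.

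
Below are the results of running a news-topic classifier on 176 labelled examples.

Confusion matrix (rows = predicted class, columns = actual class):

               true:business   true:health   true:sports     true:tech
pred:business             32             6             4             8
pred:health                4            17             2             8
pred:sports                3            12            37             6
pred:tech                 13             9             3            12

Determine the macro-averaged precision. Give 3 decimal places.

0.538

Per-class precision (TP/(TP+FP)):
  business: TP=32, FP=6+4+8=18 → 32/50 = 0.6400
  health: TP=17, FP=4+2+8=14 → 17/31 = 0.5484
  sports: TP=37, FP=3+12+6=21 → 37/58 = 0.6379
  tech: TP=12, FP=13+9+3=25 → 12/37 = 0.3243
Macro-precision = mean = (0.6400 + 0.5484 + 0.6379 + 0.3243) / 4 = 0.538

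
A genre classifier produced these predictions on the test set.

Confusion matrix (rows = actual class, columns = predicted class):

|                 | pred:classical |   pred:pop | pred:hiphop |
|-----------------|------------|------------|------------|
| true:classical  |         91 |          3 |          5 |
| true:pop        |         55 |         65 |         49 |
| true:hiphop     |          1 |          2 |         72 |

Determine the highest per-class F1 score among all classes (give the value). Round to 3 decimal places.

0.740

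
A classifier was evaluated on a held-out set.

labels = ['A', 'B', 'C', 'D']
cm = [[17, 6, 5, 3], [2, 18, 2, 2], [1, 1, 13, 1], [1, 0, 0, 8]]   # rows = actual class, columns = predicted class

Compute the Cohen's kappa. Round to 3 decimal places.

Observed agreement pₒ = trace/N = 56/80 = 0.7000
Expected agreement pₑ = Σ (rowᵢ·colᵢ)/N² = (31·21 + 24·25 + 16·20 + 9·14)/80² = 0.2652
κ = (pₒ − pₑ)/(1 − pₑ) = (0.7000 − 0.2652)/(1 − 0.2652) = 0.592

0.592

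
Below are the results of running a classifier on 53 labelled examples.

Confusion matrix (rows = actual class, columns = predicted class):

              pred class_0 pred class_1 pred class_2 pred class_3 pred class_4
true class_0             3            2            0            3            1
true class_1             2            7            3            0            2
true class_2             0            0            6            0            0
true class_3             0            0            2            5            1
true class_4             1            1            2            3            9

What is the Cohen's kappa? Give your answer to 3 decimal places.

Observed agreement pₒ = trace/N = 30/53 = 0.5660
Expected agreement pₑ = Σ (rowᵢ·colᵢ)/N² = (9·6 + 14·10 + 6·13 + 8·11 + 16·13)/53² = 0.2022
κ = (pₒ − pₑ)/(1 − pₑ) = (0.5660 − 0.2022)/(1 − 0.2022) = 0.456

0.456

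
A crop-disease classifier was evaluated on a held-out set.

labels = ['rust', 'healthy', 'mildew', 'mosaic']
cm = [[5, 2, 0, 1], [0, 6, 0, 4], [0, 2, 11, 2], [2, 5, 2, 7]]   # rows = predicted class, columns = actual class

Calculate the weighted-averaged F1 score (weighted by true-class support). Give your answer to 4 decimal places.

Per-class F1 score (2·TP/(2·TP+FP+FN)):
  rust: TP=5, FP=2+0+1=3, FN=0+0+2=2 → 10/15 = 0.66667
  healthy: TP=6, FP=0+0+4=4, FN=2+2+5=9 → 12/25 = 0.48000
  mildew: TP=11, FP=0+2+2=4, FN=0+0+2=2 → 22/28 = 0.78571
  mosaic: TP=7, FP=2+5+2=9, FN=1+4+2=7 → 14/30 = 0.46667
Weighted-F1 score = Σ (supportᵢ/N)·F1 scoreᵢ with N=49: (7/49)·0.66667 + (15/49)·0.48000 + (13/49)·0.78571 + (14/49)·0.46667 = 0.5840

0.5840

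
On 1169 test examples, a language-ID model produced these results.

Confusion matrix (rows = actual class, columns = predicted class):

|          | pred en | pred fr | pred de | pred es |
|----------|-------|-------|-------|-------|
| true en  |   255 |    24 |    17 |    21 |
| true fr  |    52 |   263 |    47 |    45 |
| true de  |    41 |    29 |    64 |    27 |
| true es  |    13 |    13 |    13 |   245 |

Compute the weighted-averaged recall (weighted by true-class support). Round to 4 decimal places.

Per-class recall (TP/(TP+FN)):
  en: TP=255, FN=24+17+21=62 → 255/317 = 0.80442
  fr: TP=263, FN=52+47+45=144 → 263/407 = 0.64619
  de: TP=64, FN=41+29+27=97 → 64/161 = 0.39752
  es: TP=245, FN=13+13+13=39 → 245/284 = 0.86268
Weighted-recall = Σ (supportᵢ/N)·recallᵢ with N=1169: (317/1169)·0.80442 + (407/1169)·0.64619 + (161/1169)·0.39752 + (284/1169)·0.86268 = 0.7074

0.7074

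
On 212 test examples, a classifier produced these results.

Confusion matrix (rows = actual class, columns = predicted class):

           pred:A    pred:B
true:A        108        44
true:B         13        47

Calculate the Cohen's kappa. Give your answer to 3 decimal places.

Observed agreement pₒ = trace/N = 155/212 = 0.7311
Expected agreement pₑ = Σ (rowᵢ·colᵢ)/N² = (152·121 + 60·91)/212² = 0.5307
κ = (pₒ − pₑ)/(1 − pₑ) = (0.7311 − 0.5307)/(1 − 0.5307) = 0.427

0.427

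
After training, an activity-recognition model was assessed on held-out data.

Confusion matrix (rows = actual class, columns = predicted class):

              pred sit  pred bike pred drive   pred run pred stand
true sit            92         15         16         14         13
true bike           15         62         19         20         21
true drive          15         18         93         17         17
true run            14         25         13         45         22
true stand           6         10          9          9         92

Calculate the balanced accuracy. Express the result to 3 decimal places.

Balanced accuracy = mean of per-class recall.
  sit: recall = 92/150 = 0.6133
  bike: recall = 62/137 = 0.4526
  drive: recall = 93/160 = 0.5813
  run: recall = 45/119 = 0.3782
  stand: recall = 92/126 = 0.7302
Mean = (0.6133 + 0.4526 + 0.5813 + 0.3782 + 0.7302) / 5 = 0.551

0.551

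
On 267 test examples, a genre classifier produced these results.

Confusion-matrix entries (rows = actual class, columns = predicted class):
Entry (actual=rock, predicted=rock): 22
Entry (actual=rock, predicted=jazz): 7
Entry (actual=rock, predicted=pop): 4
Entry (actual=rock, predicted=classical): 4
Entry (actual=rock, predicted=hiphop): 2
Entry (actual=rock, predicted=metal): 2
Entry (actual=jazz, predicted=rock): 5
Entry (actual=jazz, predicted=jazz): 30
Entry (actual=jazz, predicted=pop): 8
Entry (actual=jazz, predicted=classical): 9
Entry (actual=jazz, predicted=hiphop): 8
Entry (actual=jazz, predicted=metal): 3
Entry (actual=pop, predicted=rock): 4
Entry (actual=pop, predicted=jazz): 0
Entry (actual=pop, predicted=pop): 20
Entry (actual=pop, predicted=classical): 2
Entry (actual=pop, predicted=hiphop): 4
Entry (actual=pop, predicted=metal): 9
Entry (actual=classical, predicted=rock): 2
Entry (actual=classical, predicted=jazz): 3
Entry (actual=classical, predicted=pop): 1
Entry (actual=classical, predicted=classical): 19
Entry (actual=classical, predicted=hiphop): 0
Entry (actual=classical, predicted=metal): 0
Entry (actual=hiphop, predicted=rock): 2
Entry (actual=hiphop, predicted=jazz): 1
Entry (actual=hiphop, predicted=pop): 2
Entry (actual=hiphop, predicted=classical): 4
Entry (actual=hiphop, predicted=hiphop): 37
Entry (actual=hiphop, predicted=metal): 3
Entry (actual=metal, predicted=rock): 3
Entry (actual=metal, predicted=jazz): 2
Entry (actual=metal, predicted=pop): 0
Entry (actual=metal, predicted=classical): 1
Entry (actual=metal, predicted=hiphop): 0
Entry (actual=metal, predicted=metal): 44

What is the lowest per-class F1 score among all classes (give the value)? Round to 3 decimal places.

0.541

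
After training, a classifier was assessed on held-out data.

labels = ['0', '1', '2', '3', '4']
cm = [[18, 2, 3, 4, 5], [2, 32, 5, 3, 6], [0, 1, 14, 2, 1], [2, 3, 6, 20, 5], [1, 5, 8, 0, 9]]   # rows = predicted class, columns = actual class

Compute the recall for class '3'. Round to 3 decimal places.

0.690

Take TP from the diagonal, FP from the rest of the '3' prediction marginal, FN from the rest of the '3' actual marginal.
recall = TP/(TP+FN).
3: TP=20, FN=4+3+2+0=9 → 20/29 = 0.6897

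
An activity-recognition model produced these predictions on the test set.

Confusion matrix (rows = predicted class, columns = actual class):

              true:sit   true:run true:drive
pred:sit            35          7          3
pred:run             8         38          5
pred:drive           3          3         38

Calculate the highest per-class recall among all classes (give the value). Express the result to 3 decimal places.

0.826

Per-class recall (TP/(TP+FN)):
  sit: TP=35, FN=8+3=11 → 35/46 = 0.7609
  run: TP=38, FN=7+3=10 → 38/48 = 0.7917
  drive: TP=38, FN=3+5=8 → 38/46 = 0.8261
Highest is class 'drive' with recall = 0.826.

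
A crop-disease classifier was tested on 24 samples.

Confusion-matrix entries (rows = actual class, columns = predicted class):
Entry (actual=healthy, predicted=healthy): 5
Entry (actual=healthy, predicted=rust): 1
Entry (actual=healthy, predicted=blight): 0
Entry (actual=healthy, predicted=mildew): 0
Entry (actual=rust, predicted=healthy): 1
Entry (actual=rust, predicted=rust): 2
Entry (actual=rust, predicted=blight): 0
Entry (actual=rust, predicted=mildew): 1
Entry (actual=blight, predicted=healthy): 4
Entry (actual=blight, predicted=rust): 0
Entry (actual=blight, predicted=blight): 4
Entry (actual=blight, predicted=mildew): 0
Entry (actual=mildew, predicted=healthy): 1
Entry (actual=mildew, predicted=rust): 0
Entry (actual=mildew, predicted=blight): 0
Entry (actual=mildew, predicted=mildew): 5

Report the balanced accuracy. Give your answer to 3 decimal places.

0.667

Balanced accuracy = mean of per-class recall.
  healthy: recall = 5/6 = 0.8333
  rust: recall = 2/4 = 0.5000
  blight: recall = 4/8 = 0.5000
  mildew: recall = 5/6 = 0.8333
Mean = (0.8333 + 0.5000 + 0.5000 + 0.8333) / 4 = 0.667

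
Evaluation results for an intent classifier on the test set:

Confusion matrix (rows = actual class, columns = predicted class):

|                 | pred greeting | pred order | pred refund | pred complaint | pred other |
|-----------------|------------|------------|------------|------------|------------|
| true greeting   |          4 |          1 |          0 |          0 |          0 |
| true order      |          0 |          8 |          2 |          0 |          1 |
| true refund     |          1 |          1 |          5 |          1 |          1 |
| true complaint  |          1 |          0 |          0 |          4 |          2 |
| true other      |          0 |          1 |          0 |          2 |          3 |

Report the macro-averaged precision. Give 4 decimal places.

0.6216

Per-class precision (TP/(TP+FP)):
  greeting: TP=4, FP=0+1+1+0=2 → 4/6 = 0.66667
  order: TP=8, FP=1+1+0+1=3 → 8/11 = 0.72727
  refund: TP=5, FP=0+2+0+0=2 → 5/7 = 0.71429
  complaint: TP=4, FP=0+0+1+2=3 → 4/7 = 0.57143
  other: TP=3, FP=0+1+1+2=4 → 3/7 = 0.42857
Macro-precision = mean = (0.66667 + 0.72727 + 0.71429 + 0.57143 + 0.42857) / 5 = 0.6216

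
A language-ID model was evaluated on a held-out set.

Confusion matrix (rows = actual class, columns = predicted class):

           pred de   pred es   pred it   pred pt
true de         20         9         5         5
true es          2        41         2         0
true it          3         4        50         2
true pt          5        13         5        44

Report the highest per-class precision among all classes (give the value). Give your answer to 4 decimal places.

0.8627

Per-class precision (TP/(TP+FP)):
  de: TP=20, FP=2+3+5=10 → 20/30 = 0.66667
  es: TP=41, FP=9+4+13=26 → 41/67 = 0.61194
  it: TP=50, FP=5+2+5=12 → 50/62 = 0.80645
  pt: TP=44, FP=5+0+2=7 → 44/51 = 0.86275
Highest is class 'pt' with precision = 0.8627.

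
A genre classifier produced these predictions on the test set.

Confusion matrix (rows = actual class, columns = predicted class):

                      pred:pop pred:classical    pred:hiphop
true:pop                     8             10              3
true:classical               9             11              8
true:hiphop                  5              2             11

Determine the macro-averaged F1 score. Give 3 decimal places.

0.451

Per-class F1 score (2·TP/(2·TP+FP+FN)):
  pop: TP=8, FP=9+5=14, FN=10+3=13 → 16/43 = 0.3721
  classical: TP=11, FP=10+2=12, FN=9+8=17 → 22/51 = 0.4314
  hiphop: TP=11, FP=3+8=11, FN=5+2=7 → 22/40 = 0.5500
Macro-F1 score = mean = (0.3721 + 0.4314 + 0.5500) / 3 = 0.451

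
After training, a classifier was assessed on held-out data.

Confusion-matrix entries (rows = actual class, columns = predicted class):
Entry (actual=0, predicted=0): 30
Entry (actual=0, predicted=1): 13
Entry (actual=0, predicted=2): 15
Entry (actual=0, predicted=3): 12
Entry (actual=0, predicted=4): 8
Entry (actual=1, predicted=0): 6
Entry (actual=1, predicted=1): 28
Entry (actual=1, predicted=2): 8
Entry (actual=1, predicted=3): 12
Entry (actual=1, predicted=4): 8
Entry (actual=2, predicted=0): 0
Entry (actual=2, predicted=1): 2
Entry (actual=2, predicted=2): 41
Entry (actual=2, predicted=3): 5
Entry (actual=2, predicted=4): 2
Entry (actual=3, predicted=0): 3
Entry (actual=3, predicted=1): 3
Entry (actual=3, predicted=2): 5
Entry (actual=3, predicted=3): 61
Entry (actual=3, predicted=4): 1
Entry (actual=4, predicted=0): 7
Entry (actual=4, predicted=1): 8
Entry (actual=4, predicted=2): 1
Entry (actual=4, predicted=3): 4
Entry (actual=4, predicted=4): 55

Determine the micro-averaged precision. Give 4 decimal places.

0.6361

Micro-averaging pools counts across classes: ΣTP=215, ΣFP=123, ΣFN=123.
Micro-precision = TP/(TP+FP) on pooled counts = 0.6361 (equals overall accuracy in single-label multiclass).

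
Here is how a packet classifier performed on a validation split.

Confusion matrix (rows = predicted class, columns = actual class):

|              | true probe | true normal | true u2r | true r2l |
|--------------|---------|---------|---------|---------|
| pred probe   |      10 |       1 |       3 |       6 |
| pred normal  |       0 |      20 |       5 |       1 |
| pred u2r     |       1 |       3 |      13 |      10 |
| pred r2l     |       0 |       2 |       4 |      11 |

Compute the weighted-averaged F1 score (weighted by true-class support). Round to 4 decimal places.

Per-class F1 score (2·TP/(2·TP+FP+FN)):
  probe: TP=10, FP=1+3+6=10, FN=0+1+0=1 → 20/31 = 0.64516
  normal: TP=20, FP=0+5+1=6, FN=1+3+2=6 → 40/52 = 0.76923
  u2r: TP=13, FP=1+3+10=14, FN=3+5+4=12 → 26/52 = 0.50000
  r2l: TP=11, FP=0+2+4=6, FN=6+1+10=17 → 22/45 = 0.48889
Weighted-F1 score = Σ (supportᵢ/N)·F1 scoreᵢ with N=90: (11/90)·0.64516 + (26/90)·0.76923 + (25/90)·0.50000 + (28/90)·0.48889 = 0.5921

0.5921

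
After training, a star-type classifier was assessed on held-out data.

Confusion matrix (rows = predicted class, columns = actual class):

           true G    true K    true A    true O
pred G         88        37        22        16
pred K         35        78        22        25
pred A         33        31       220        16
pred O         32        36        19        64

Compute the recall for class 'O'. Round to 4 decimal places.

Take TP from the diagonal, FP from the rest of the 'O' prediction marginal, FN from the rest of the 'O' actual marginal.
recall = TP/(TP+FN).
O: TP=64, FN=16+25+16=57 → 64/121 = 0.52893

0.5289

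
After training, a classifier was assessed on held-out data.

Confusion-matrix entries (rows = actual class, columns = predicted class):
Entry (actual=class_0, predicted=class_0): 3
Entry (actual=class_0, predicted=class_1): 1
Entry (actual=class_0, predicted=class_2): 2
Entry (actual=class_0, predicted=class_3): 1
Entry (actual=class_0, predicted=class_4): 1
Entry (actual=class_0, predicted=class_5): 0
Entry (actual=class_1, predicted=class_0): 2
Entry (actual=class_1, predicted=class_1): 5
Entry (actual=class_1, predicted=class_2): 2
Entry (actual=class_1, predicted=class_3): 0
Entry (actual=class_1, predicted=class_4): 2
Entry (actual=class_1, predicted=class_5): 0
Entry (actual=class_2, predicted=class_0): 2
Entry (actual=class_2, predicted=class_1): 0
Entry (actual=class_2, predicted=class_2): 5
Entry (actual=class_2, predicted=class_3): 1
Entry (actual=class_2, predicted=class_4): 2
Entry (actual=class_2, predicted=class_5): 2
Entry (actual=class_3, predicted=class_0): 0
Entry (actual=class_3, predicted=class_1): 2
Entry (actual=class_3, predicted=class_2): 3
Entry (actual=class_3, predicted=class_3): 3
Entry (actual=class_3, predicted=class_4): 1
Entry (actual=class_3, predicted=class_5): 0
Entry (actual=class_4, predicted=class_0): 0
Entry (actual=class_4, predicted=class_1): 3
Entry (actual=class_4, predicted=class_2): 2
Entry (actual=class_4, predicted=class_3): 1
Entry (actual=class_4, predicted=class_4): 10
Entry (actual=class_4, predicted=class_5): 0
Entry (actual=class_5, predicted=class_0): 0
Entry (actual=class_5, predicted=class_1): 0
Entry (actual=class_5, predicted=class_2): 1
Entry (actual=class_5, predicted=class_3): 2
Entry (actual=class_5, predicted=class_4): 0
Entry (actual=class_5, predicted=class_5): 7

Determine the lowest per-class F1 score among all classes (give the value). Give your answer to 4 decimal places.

0.3529

Per-class F1 score (2·TP/(2·TP+FP+FN)):
  class_0: TP=3, FP=2+2+0+0+0=4, FN=1+2+1+1+0=5 → 6/15 = 0.40000
  class_1: TP=5, FP=1+0+2+3+0=6, FN=2+2+0+2+0=6 → 10/22 = 0.45455
  class_2: TP=5, FP=2+2+3+2+1=10, FN=2+0+1+2+2=7 → 10/27 = 0.37037
  class_3: TP=3, FP=1+0+1+1+2=5, FN=0+2+3+1+0=6 → 6/17 = 0.35294
  class_4: TP=10, FP=1+2+2+1+0=6, FN=0+3+2+1+0=6 → 20/32 = 0.62500
  class_5: TP=7, FP=0+0+2+0+0=2, FN=0+0+1+2+0=3 → 14/19 = 0.73684
Lowest is class 'class_3' with F1 score = 0.3529.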